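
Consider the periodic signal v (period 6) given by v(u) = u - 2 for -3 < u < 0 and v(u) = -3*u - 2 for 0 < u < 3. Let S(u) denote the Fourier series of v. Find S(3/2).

v is continuous at u = 3/2 with value -13/2, so the series converges to -13/2 there.

-13/2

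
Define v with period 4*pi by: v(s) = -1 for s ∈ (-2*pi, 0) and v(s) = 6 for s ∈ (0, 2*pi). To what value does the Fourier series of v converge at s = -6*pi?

s = -6*pi differs from s = -2*pi by -1 full period(s), and the series is 4*pi-periodic.
At s = -2*pi the one-sided limits are v(-2*pi^-) = 6 and v(-2*pi^+) = -1.
By Dirichlet's theorem the series converges to their average, [(6) + (-1)]/2 = 5/2.

5/2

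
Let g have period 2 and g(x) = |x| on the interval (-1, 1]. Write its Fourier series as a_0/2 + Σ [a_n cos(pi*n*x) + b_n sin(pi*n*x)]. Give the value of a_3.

-4/(9*pi**2)

a_3 = ∫_{-1}^{1} g(x) cos(3*pi*x) dx.
g is even and cos(3*pi*x) is even, so the integrand is even and a_3 = 2 ∫_0^{1} g(x) cos(3*pi*x) dx.
Integrating by parts (boundary term plus one more integral), an antiderivative of (x) cos(3*pi*x) is x*sin(3*pi*x)/(3*pi) + cos(3*pi*x)/(9*pi**2); evaluating from 0 to 1: ∫_{0}^{1} (x) cos(3*pi*x) dx = (-1/(9*pi**2)) - (1/(9*pi**2)) = -2/(9*pi**2).
Hence a_3 = 2·(-2/(9*pi**2)) = -4/(9*pi**2).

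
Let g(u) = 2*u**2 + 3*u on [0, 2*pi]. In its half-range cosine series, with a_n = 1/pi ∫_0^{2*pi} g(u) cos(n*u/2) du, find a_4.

2

a_4 = 1/pi ∫_0^{2*pi} (2*u**2 + 3*u) cos(2*u) du.
Integrating by parts twice (tabular method), an antiderivative of (2*u**2 + 3*u) cos(2*u) is u**2*sin(2*u) + 3*u*sin(2*u)/2 + u*cos(2*u) - sin(2*u)/2 + 3*cos(2*u)/4; evaluating from 0 to 2*pi: ∫_{0}^{2*pi} (2*u**2 + 3*u) cos(2*u) du = (3/4 + 2*pi) - (3/4) = 2*pi.
Hence a_4 = (1/pi)·(2*pi) = 2.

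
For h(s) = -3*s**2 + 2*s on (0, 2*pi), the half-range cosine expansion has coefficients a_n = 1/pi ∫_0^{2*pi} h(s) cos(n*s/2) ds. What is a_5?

a_5 = 1/pi ∫_0^{2*pi} (-3*s**2 + 2*s) cos(5*s/2) ds.
Integrating by parts twice (tabular method), an antiderivative of (-3*s**2 + 2*s) cos(5*s/2) is -6*s**2*sin(5*s/2)/5 + 4*s*sin(5*s/2)/5 - 24*s*cos(5*s/2)/25 + 48*sin(5*s/2)/125 + 8*cos(5*s/2)/25; evaluating from 0 to 2*pi: ∫_{0}^{2*pi} (-3*s**2 + 2*s) cos(5*s/2) ds = (-8/25 + 48*pi/25) - (8/25) = -16/25 + 48*pi/25.
Hence a_5 = (1/pi)·(-16/25 + 48*pi/25) = 16*(-1 + 3*pi)/(25*pi).

16*(-1 + 3*pi)/(25*pi)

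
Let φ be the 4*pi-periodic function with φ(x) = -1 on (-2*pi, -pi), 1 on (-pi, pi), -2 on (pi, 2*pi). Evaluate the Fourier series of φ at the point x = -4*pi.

x = -4*pi differs from x = 0 by -1 full period(s), and the series is 4*pi-periodic.
φ is continuous at x = 0 with value 1, so the series converges to 1 there.

1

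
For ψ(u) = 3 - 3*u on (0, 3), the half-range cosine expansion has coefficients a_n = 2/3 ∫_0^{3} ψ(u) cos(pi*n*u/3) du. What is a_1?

36/pi**2

a_1 = 2/3 ∫_0^{3} (3 - 3*u) cos(pi*u/3) du.
Integrating by parts (boundary term plus one more integral), an antiderivative of (3 - 3*u) cos(pi*u/3) is -9*u*sin(pi*u/3)/pi + 9*sin(pi*u/3)/pi - 27*cos(pi*u/3)/pi**2; evaluating from 0 to 3: ∫_{0}^{3} (3 - 3*u) cos(pi*u/3) du = (27/pi**2) - (-27/pi**2) = 54/pi**2.
Hence a_1 = (2/3)·(54/pi**2) = 36/pi**2.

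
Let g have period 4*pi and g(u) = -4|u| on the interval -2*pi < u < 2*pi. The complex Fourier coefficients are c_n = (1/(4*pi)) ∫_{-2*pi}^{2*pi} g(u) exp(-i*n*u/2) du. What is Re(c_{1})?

Since g is real-valued, Re(c_{1}) = (1/(4*pi)) ∫_{-2*pi}^{2*pi} g(u) cos(u/2) du = a_{1}/2.
g is even and cos(u/2) is even, so the integrand is even: ∫_{-2*pi}^{2*pi} g(u) cos(u/2) du = 2∫_0^{2*pi} g(u) cos(u/2) du.
Integrating by parts (boundary term plus one more integral), an antiderivative of (-4*u) cos(u/2) is -8*u*sin(u/2) - 16*cos(u/2); evaluating from 0 to 2*pi: ∫_{0}^{2*pi} (-4*u) cos(u/2) du = (16) - (-16) = 32.
So ∫_{-2*pi}^{2*pi} g(u) cos(u/2) du = 64.
Hence Re(c_{1}) = (1/(4*pi))·(64) = 16/pi.

16/pi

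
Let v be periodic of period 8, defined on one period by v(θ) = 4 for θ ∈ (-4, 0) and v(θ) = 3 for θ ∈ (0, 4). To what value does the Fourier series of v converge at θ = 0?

At θ = 0 the one-sided limits are v(0^-) = 4 and v(0^+) = 3.
By Dirichlet's theorem the series converges to their average, [(4) + (3)]/2 = 7/2.

7/2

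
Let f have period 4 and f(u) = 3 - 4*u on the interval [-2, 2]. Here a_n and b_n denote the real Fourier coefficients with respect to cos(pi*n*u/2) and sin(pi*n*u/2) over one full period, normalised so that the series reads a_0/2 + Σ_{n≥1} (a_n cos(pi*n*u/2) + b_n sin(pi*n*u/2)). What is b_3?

b_3 = 1/2 ∫_{-2}^{2} f(u) sin(3*pi*u/2) du.
Integrating by parts (boundary term plus one more integral), an antiderivative of (3 - 4*u) sin(3*pi*u/2) is 8*u*cos(3*pi*u/2)/(3*pi) - 16*sin(3*pi*u/2)/(9*pi**2) - 2*cos(3*pi*u/2)/pi; evaluating from -2 to 2: ∫_{-2}^{2} (3 - 4*u) sin(3*pi*u/2) du = (-10/(3*pi)) - (22/(3*pi)) = -32/(3*pi).
Hence b_3 = (1/2)·(-32/(3*pi)) = -16/(3*pi).

-16/(3*pi)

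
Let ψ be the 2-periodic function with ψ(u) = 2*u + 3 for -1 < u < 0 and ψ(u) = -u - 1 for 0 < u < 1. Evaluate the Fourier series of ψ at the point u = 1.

u = 1 differs from u = -1 by 1 full period(s), and the series is 2-periodic.
At u = -1 the one-sided limits are ψ(-1^-) = -2 and ψ(-1^+) = 1.
By Dirichlet's theorem the series converges to their average, [(-2) + (1)]/2 = -1/2.

-1/2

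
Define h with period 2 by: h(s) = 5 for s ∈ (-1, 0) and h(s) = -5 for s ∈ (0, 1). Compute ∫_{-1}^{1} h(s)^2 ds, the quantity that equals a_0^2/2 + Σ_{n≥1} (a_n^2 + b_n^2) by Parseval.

50

∫_{-1}^{1} h(s)^2 ds = 50.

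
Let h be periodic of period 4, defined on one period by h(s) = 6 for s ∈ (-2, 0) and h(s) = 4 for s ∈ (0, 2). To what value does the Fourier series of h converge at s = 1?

h is continuous at s = 1 with value 4, so the series converges to 4 there.

4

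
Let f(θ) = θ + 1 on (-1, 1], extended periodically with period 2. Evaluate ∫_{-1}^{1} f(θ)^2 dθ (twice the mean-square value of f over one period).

∫_{-1}^{1} f(θ)^2 dθ = 8/3.

8/3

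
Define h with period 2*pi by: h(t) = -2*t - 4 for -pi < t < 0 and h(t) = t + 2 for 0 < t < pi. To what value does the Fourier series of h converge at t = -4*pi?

-1

t = -4*pi differs from t = 0 by -2 full period(s), and the series is 2*pi-periodic.
At t = 0 the one-sided limits are h(0^-) = -4 and h(0^+) = 2.
By Dirichlet's theorem the series converges to their average, [(-4) + (2)]/2 = -1.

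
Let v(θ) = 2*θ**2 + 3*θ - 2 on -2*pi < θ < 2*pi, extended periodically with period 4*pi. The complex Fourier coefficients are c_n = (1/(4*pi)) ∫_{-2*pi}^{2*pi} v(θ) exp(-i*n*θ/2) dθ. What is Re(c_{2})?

Since v is real-valued, Re(c_{2}) = (1/(4*pi)) ∫_{-2*pi}^{2*pi} v(θ) cos(θ) dθ = a_{2}/2.
Integrating by parts twice (tabular method), an antiderivative of (2*θ**2 + 3*θ - 2) cos(θ) is 2*θ**2*sin(θ) + 3*θ*sin(θ) + 4*θ*cos(θ) - 6*sin(θ) + 3*cos(θ); evaluating from -2*pi to 2*pi: ∫_{-2*pi}^{2*pi} (2*θ**2 + 3*θ - 2) cos(θ) dθ = (3 + 8*pi) - (3 - 8*pi) = 16*pi.
Hence Re(c_{2}) = (1/(4*pi))·(16*pi) = 4.

4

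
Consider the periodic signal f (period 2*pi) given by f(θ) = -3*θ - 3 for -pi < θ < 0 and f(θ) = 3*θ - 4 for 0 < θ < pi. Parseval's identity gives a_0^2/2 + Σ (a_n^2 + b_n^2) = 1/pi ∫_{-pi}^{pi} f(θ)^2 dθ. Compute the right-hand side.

-21*pi + 25 + 6*pi**2

1/pi ∫_{-pi}^{pi} f(θ)^2 dθ = 1/pi · (pi*(-21*pi + 25 + 6*pi**2)) = -21*pi + 25 + 6*pi**2.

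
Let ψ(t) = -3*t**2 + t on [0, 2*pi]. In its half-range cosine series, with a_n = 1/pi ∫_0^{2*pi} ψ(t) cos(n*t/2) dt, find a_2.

a_2 = 1/pi ∫_0^{2*pi} (-3*t**2 + t) cos(t) dt.
Integrating by parts twice (tabular method), an antiderivative of (-3*t**2 + t) cos(t) is -3*t**2*sin(t) + t*sin(t) - 6*t*cos(t) + 6*sin(t) + cos(t); evaluating from 0 to 2*pi: ∫_{0}^{2*pi} (-3*t**2 + t) cos(t) dt = (1 - 12*pi) - (1) = -12*pi.
Hence a_2 = (1/pi)·(-12*pi) = -12.

-12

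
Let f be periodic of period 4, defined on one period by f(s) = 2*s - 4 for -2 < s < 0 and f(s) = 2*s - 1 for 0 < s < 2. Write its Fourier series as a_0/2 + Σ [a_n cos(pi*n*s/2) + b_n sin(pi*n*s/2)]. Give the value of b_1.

14/pi

b_1 = 1/2 ∫_{-2}^{2} f(s) sin(pi*s/2) ds.
Split the integral at the breakpoints.
Integrating by parts (boundary term plus one more integral), an antiderivative of (2*s - 4) sin(pi*s/2) is -4*s*cos(pi*s/2)/pi + 8*sin(pi*s/2)/pi**2 + 8*cos(pi*s/2)/pi; evaluating from -2 to 0: ∫_{-2}^{0} (2*s - 4) sin(pi*s/2) ds = (8/pi) - (-16/pi) = 24/pi.
Integrating by parts (boundary term plus one more integral), an antiderivative of (2*s - 1) sin(pi*s/2) is -4*s*cos(pi*s/2)/pi + 8*sin(pi*s/2)/pi**2 + 2*cos(pi*s/2)/pi; evaluating from 0 to 2: ∫_{0}^{2} (2*s - 1) sin(pi*s/2) ds = (6/pi) - (2/pi) = 4/pi.
Summing the pieces and multiplying by (1/2) gives b_1 = 14/pi.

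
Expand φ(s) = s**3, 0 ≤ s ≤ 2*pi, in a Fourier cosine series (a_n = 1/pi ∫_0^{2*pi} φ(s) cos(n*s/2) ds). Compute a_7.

a_7 = 1/pi ∫_0^{2*pi} (s**3) cos(7*s/2) ds.
Integrating by parts three times (tabular method), an antiderivative of (s**3) cos(7*s/2) is 2*s**3*sin(7*s/2)/7 + 12*s**2*cos(7*s/2)/49 - 48*s*sin(7*s/2)/343 - 96*cos(7*s/2)/2401; evaluating from 0 to 2*pi: ∫_{0}^{2*pi} (s**3) cos(7*s/2) ds = (96/2401 - 48*pi**2/49) - (-96/2401) = 192/2401 - 48*pi**2/49.
Hence a_7 = (1/pi)·(192/2401 - 48*pi**2/49) = 48*(4 - 49*pi**2)/(2401*pi).

48*(4 - 49*pi**2)/(2401*pi)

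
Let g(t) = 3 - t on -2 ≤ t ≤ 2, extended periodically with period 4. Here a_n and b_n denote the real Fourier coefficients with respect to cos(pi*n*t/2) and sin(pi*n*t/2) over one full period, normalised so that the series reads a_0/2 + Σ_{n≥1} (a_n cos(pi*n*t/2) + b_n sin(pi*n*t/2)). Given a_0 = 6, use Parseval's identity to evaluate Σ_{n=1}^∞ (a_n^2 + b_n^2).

Parseval: a_0^2/2 + Σ_{n≥1} (a_n^2+b_n^2) = 1/2 ∫_{-2}^{2} g(t)^2 dt = 62/3.
Subtract a_0^2/2 = 18: Σ (a_n^2+b_n^2) = 8/3.

8/3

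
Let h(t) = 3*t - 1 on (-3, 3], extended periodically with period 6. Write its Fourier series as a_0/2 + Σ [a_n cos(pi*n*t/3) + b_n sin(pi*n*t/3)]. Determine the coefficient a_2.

a_2 = 1/3 ∫_{-3}^{3} h(t) cos(2*pi*t/3) dt.
Integrating by parts (boundary term plus one more integral), an antiderivative of (3*t - 1) cos(2*pi*t/3) is 9*t*sin(2*pi*t/3)/(2*pi) - 3*sin(2*pi*t/3)/(2*pi) + 27*cos(2*pi*t/3)/(4*pi**2); evaluating from -3 to 3: ∫_{-3}^{3} (3*t - 1) cos(2*pi*t/3) dt = (27/(4*pi**2)) - (27/(4*pi**2)) = 0.
Hence a_2 = (1/3)·(0) = 0.

0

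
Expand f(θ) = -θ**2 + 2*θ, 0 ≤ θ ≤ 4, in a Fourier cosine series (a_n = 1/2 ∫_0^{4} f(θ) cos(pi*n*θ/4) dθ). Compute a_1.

32/pi**2

a_1 = 1/2 ∫_0^{4} (-θ**2 + 2*θ) cos(pi*θ/4) dθ.
Integrating by parts twice (tabular method), an antiderivative of (-θ**2 + 2*θ) cos(pi*θ/4) is -4*θ**2*sin(pi*θ/4)/pi + 8*θ*sin(pi*θ/4)/pi - 32*θ*cos(pi*θ/4)/pi**2 + 128*sin(pi*θ/4)/pi**3 + 32*cos(pi*θ/4)/pi**2; evaluating from 0 to 4: ∫_{0}^{4} (-θ**2 + 2*θ) cos(pi*θ/4) dθ = (96/pi**2) - (32/pi**2) = 64/pi**2.
Hence a_1 = (1/2)·(64/pi**2) = 32/pi**2.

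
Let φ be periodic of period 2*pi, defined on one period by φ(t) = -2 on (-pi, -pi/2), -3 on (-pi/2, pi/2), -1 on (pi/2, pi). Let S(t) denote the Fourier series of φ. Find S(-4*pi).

-3

t = -4*pi differs from t = 0 by -2 full period(s), and the series is 2*pi-periodic.
φ is continuous at t = 0 with value -3, so the series converges to -3 there.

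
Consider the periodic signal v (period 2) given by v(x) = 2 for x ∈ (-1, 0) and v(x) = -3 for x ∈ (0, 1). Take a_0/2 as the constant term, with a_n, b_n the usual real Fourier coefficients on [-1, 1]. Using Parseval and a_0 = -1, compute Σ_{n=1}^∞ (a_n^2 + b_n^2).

25/2

Parseval: a_0^2/2 + Σ_{n≥1} (a_n^2+b_n^2) = ∫_{-1}^{1} v(x)^2 dx = 13.
Subtract a_0^2/2 = 1/2: Σ (a_n^2+b_n^2) = 25/2.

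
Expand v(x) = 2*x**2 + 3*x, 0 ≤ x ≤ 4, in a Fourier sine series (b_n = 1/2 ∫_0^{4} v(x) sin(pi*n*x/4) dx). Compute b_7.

b_7 = 1/2 ∫_0^{4} (2*x**2 + 3*x) sin(7*pi*x/4) dx.
Integrating by parts twice (tabular method), an antiderivative of (2*x**2 + 3*x) sin(7*pi*x/4) is -8*x**2*cos(7*pi*x/4)/(7*pi) + 64*x*sin(7*pi*x/4)/(49*pi**2) - 12*x*cos(7*pi*x/4)/(7*pi) + 48*sin(7*pi*x/4)/(49*pi**2) + 256*cos(7*pi*x/4)/(343*pi**3); evaluating from 0 to 4: ∫_{0}^{4} (2*x**2 + 3*x) sin(7*pi*x/4) dx = (16*(-16 + 539*pi**2)/(343*pi**3)) - (256/(343*pi**3)) = 16*(-32 + 539*pi**2)/(343*pi**3).
Hence b_7 = (1/2)·(16*(-32 + 539*pi**2)/(343*pi**3)) = 8*(-32 + 539*pi**2)/(343*pi**3).

8*(-32 + 539*pi**2)/(343*pi**3)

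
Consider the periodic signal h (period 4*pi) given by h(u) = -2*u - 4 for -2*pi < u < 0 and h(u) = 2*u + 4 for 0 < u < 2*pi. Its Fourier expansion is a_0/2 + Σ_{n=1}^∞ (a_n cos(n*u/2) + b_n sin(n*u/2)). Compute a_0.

4*pi

a_0 = (1/(2*pi)) ∫_{-2*pi}^{2*pi} h(u) du = (1/(2*pi)) · (8*pi**2) = 4*pi.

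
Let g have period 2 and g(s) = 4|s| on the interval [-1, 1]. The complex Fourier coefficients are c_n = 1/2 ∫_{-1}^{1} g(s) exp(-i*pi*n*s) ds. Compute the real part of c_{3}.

-8/(9*pi**2)

Since g is real-valued, Re(c_{3}) = 1/2 ∫_{-1}^{1} g(s) cos(3*pi*s) ds = a_{3}/2.
g is even and cos(3*pi*s) is even, so the integrand is even: ∫_{-1}^{1} g(s) cos(3*pi*s) ds = 2∫_0^{1} g(s) cos(3*pi*s) ds.
Integrating by parts (boundary term plus one more integral), an antiderivative of (4*s) cos(3*pi*s) is 4*s*sin(3*pi*s)/(3*pi) + 4*cos(3*pi*s)/(9*pi**2); evaluating from 0 to 1: ∫_{0}^{1} (4*s) cos(3*pi*s) ds = (-4/(9*pi**2)) - (4/(9*pi**2)) = -8/(9*pi**2).
So ∫_{-1}^{1} g(s) cos(3*pi*s) ds = -16/(9*pi**2).
Hence Re(c_{3}) = (1/2)·(-16/(9*pi**2)) = -8/(9*pi**2).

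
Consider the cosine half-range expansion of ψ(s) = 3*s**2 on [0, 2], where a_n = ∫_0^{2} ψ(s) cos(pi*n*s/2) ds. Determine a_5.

-48/(25*pi**2)

a_5 = ∫_0^{2} (3*s**2) cos(5*pi*s/2) ds.
Integrating by parts twice (tabular method), an antiderivative of (3*s**2) cos(5*pi*s/2) is 6*s**2*sin(5*pi*s/2)/(5*pi) + 24*s*cos(5*pi*s/2)/(25*pi**2) - 48*sin(5*pi*s/2)/(125*pi**3); evaluating from 0 to 2: ∫_{0}^{2} (3*s**2) cos(5*pi*s/2) ds = (-48/(25*pi**2)) - (0) = -48/(25*pi**2).
Hence a_5 = -48/(25*pi**2).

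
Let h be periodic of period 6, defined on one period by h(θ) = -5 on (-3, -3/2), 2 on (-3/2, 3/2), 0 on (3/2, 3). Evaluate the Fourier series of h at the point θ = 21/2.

θ = 21/2 differs from θ = -3/2 by 2 full period(s), and the series is 6-periodic.
At θ = -3/2 the one-sided limits are h(-3/2^-) = -5 and h(-3/2^+) = 2.
By Dirichlet's theorem the series converges to their average, [(-5) + (2)]/2 = -3/2.

-3/2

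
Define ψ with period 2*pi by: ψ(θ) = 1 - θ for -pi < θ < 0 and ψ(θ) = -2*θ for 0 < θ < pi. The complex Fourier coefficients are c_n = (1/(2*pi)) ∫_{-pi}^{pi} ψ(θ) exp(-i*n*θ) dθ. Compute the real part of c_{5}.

1/(25*pi)

Since ψ is real-valued, Re(c_{5}) = (1/(2*pi)) ∫_{-pi}^{pi} ψ(θ) cos(5*θ) dθ = a_{5}/2.
Split the integral at the breakpoints.
Integrating by parts (boundary term plus one more integral), an antiderivative of (1 - θ) cos(5*θ) is -θ*sin(5*θ)/5 + sin(5*θ)/5 - cos(5*θ)/25; evaluating from -pi to 0: ∫_{-pi}^{0} (1 - θ) cos(5*θ) dθ = (-1/25) - (1/25) = -2/25.
Integrating by parts (boundary term plus one more integral), an antiderivative of (-2*θ) cos(5*θ) is -2*θ*sin(5*θ)/5 - 2*cos(5*θ)/25; evaluating from 0 to pi: ∫_{0}^{pi} (-2*θ) cos(5*θ) dθ = (2/25) - (-2/25) = 4/25.
So ∫_{-pi}^{pi} ψ(θ) cos(5*θ) dθ = 2/25.
Hence Re(c_{5}) = (1/(2*pi))·(2/25) = 1/(25*pi).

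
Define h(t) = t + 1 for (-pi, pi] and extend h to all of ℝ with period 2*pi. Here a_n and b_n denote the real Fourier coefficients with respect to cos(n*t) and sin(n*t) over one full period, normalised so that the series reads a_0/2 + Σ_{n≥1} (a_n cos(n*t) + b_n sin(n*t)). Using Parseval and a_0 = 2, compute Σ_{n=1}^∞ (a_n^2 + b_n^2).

Parseval: a_0^2/2 + Σ_{n≥1} (a_n^2+b_n^2) = 1/pi ∫_{-pi}^{pi} h(t)^2 dt = 2 + 2*pi**2/3.
Subtract a_0^2/2 = 2: Σ (a_n^2+b_n^2) = 2*pi**2/3.

2*pi**2/3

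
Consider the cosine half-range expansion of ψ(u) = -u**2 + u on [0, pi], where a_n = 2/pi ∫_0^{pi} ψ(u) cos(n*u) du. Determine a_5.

a_5 = 2/pi ∫_0^{pi} (-u**2 + u) cos(5*u) du.
Integrating by parts twice (tabular method), an antiderivative of (-u**2 + u) cos(5*u) is -u**2*sin(5*u)/5 + u*sin(5*u)/5 - 2*u*cos(5*u)/25 + 2*sin(5*u)/125 + cos(5*u)/25; evaluating from 0 to pi: ∫_{0}^{pi} (-u**2 + u) cos(5*u) du = (-1/25 + 2*pi/25) - (1/25) = -2/25 + 2*pi/25.
Hence a_5 = (2/pi)·(-2/25 + 2*pi/25) = 4*(-1 + pi)/(25*pi).

4*(-1 + pi)/(25*pi)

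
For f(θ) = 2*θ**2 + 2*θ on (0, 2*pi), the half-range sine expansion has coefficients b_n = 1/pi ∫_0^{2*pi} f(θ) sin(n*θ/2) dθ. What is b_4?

b_4 = 1/pi ∫_0^{2*pi} (2*θ**2 + 2*θ) sin(2*θ) dθ.
Integrating by parts twice (tabular method), an antiderivative of (2*θ**2 + 2*θ) sin(2*θ) is -θ**2*cos(2*θ) + θ*sin(2*θ) - θ*cos(2*θ) + sin(2*θ)/2 + cos(2*θ)/2; evaluating from 0 to 2*pi: ∫_{0}^{2*pi} (2*θ**2 + 2*θ) sin(2*θ) dθ = (-4*pi**2 - 2*pi + 1/2) - (1/2) = -2*pi*(1 + 2*pi).
Hence b_4 = (1/pi)·(-2*pi*(1 + 2*pi)) = -4*pi - 2.

-4*pi - 2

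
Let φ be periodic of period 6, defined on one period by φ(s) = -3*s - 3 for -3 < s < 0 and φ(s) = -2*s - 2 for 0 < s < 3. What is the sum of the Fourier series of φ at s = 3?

At s = 3 the one-sided limits are φ(3^-) = -8 and φ(3^+) = 6.
By Dirichlet's theorem the series converges to their average, [(-8) + (6)]/2 = -1.

-1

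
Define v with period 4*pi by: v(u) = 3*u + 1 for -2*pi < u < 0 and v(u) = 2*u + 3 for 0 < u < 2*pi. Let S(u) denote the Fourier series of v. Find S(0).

At u = 0 the one-sided limits are v(0^-) = 1 and v(0^+) = 3.
By Dirichlet's theorem the series converges to their average, [(1) + (3)]/2 = 2.

2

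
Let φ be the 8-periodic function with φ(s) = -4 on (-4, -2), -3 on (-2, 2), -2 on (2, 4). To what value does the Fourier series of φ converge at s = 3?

-2

φ is continuous at s = 3 with value -2, so the series converges to -2 there.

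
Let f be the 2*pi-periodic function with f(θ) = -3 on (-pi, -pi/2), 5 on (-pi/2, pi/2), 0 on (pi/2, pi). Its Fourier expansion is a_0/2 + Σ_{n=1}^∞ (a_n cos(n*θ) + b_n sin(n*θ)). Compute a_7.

a_7 = 1/pi ∫_{-pi}^{pi} f(θ) cos(7*θ) dθ.
Split the integral at the breakpoints.
Directly, an antiderivative of (-3) cos(7*θ) is -3*sin(7*θ)/7; evaluating from -pi to -pi/2: ∫_{-pi}^{-pi/2} (-3) cos(7*θ) dθ = (-3/7) - (0) = -3/7.
Directly, an antiderivative of (5) cos(7*θ) is 5*sin(7*θ)/7; evaluating from -pi/2 to pi/2: ∫_{-pi/2}^{pi/2} (5) cos(7*θ) dθ = (-5/7) - (5/7) = -10/7.
∫_{pi/2}^{pi} (0) cos(7*θ) dθ = 0.
Summing the pieces and multiplying by (1/pi) gives a_7 = -13/(7*pi).

-13/(7*pi)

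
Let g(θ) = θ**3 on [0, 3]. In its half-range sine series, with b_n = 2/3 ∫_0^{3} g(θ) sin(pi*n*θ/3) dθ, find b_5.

b_5 = 2/3 ∫_0^{3} (θ**3) sin(5*pi*θ/3) dθ.
Integrating by parts three times (tabular method), an antiderivative of (θ**3) sin(5*pi*θ/3) is -3*θ**3*cos(5*pi*θ/3)/(5*pi) + 27*θ**2*sin(5*pi*θ/3)/(25*pi**2) + 162*θ*cos(5*pi*θ/3)/(125*pi**3) - 486*sin(5*pi*θ/3)/(625*pi**4); evaluating from 0 to 3: ∫_{0}^{3} (θ**3) sin(5*pi*θ/3) dθ = (81*(-6 + 25*pi**2)/(125*pi**3)) - (0) = 81*(-6 + 25*pi**2)/(125*pi**3).
Hence b_5 = (2/3)·(81*(-6 + 25*pi**2)/(125*pi**3)) = 54*(-6 + 25*pi**2)/(125*pi**3).

54*(-6 + 25*pi**2)/(125*pi**3)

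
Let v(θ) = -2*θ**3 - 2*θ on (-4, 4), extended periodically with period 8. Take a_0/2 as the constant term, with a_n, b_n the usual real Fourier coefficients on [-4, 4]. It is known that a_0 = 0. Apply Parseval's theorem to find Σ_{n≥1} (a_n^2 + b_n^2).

582016/105

Parseval: a_0^2/2 + Σ_{n≥1} (a_n^2+b_n^2) = 1/4 ∫_{-4}^{4} v(θ)^2 dθ = 582016/105.
Subtract a_0^2/2 = 0: Σ (a_n^2+b_n^2) = 582016/105.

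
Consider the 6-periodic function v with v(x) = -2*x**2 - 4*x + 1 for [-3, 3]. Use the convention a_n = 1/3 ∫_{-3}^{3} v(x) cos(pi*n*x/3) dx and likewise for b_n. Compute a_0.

-10

a_0 = 1/3 ∫_{-3}^{3} v(x) dx = 1/3 · (-30) = -10.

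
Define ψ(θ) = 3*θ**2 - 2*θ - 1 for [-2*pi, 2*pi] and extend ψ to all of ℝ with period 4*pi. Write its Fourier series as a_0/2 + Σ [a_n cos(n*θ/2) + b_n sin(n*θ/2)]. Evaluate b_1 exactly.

b_1 = (1/(2*pi)) ∫_{-2*pi}^{2*pi} ψ(θ) sin(θ/2) dθ.
Integrating by parts twice (tabular method), an antiderivative of (3*θ**2 - 2*θ - 1) sin(θ/2) is -6*θ**2*cos(θ/2) + 24*θ*sin(θ/2) + 4*θ*cos(θ/2) - 8*sin(θ/2) + 50*cos(θ/2); evaluating from -2*pi to 2*pi: ∫_{-2*pi}^{2*pi} (3*θ**2 - 2*θ - 1) sin(θ/2) dθ = (-50 - 8*pi + 24*pi**2) - (-50 + 8*pi + 24*pi**2) = -16*pi.
Hence b_1 = (1/(2*pi))·(-16*pi) = -8.

-8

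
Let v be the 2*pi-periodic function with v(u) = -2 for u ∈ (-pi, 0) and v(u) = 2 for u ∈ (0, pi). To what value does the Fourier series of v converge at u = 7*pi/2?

u = 7*pi/2 differs from u = -pi/2 by 2 full period(s), and the series is 2*pi-periodic.
v is continuous at u = -pi/2 with value -2, so the series converges to -2 there.

-2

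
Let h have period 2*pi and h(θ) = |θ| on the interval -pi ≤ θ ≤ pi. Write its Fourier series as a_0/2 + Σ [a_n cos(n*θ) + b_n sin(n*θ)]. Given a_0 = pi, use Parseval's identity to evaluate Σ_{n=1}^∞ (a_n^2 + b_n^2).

pi**2/6

Parseval: a_0^2/2 + Σ_{n≥1} (a_n^2+b_n^2) = 1/pi ∫_{-pi}^{pi} h(θ)^2 dθ = 2*pi**2/3.
Subtract a_0^2/2 = pi**2/2: Σ (a_n^2+b_n^2) = pi**2/6.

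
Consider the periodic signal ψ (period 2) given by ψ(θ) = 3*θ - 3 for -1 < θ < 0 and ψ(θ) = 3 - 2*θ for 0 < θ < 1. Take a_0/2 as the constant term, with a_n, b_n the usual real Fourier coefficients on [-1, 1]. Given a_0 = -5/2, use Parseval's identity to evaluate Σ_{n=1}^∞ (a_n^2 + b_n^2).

Parseval: a_0^2/2 + Σ_{n≥1} (a_n^2+b_n^2) = ∫_{-1}^{1} ψ(θ)^2 dθ = 76/3.
Subtract a_0^2/2 = 25/8: Σ (a_n^2+b_n^2) = 533/24.

533/24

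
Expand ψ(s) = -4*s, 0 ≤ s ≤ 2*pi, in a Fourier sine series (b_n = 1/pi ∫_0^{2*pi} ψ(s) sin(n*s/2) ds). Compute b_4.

4

b_4 = 1/pi ∫_0^{2*pi} (-4*s) sin(2*s) ds.
Integrating by parts (boundary term plus one more integral), an antiderivative of (-4*s) sin(2*s) is 2*s*cos(2*s) - sin(2*s); evaluating from 0 to 2*pi: ∫_{0}^{2*pi} (-4*s) sin(2*s) ds = (4*pi) - (0) = 4*pi.
Hence b_4 = (1/pi)·(4*pi) = 4.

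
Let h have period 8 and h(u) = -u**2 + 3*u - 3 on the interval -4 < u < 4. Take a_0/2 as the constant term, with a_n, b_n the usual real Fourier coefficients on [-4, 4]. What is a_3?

64/(9*pi**2)

a_3 = 1/4 ∫_{-4}^{4} h(u) cos(3*pi*u/4) du.
Integrating by parts twice (tabular method), an antiderivative of (-u**2 + 3*u - 3) cos(3*pi*u/4) is -4*u**2*sin(3*pi*u/4)/(3*pi) + 4*u*sin(3*pi*u/4)/pi - 32*u*cos(3*pi*u/4)/(9*pi**2) - 4*sin(3*pi*u/4)/pi + 128*sin(3*pi*u/4)/(27*pi**3) + 16*cos(3*pi*u/4)/(3*pi**2); evaluating from -4 to 4: ∫_{-4}^{4} (-u**2 + 3*u - 3) cos(3*pi*u/4) du = (80/(9*pi**2)) - (-176/(9*pi**2)) = 256/(9*pi**2).
Hence a_3 = (1/4)·(256/(9*pi**2)) = 64/(9*pi**2).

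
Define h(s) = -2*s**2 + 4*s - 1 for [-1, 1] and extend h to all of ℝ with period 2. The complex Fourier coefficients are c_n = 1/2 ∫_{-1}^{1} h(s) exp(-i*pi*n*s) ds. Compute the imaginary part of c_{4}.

1/pi

Since h is real-valued, Im(c_{4}) = -1/2 ∫_{-1}^{1} h(s) sin(4*pi*s) ds = -b_{4}/2.
Integrating by parts twice (tabular method), an antiderivative of (-2*s**2 + 4*s - 1) sin(4*pi*s) is s**2*cos(4*pi*s)/(2*pi) - s*sin(4*pi*s)/(4*pi**2) - s*cos(4*pi*s)/pi + sin(4*pi*s)/(4*pi**2) - cos(4*pi*s)/(16*pi**3) + cos(4*pi*s)/(4*pi); evaluating from -1 to 1: ∫_{-1}^{1} (-2*s**2 + 4*s - 1) sin(4*pi*s) ds = ((-4*pi**2 - 1)/(16*pi**3)) - ((-1 + 28*pi**2)/(16*pi**3)) = -2/pi.
Hence Im(c_{4}) = (-1/2)·(-2/pi) = 1/pi.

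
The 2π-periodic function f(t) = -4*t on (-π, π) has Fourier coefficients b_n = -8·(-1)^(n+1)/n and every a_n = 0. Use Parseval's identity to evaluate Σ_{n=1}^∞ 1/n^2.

Parseval: Σ b_n^2 = (1/π) ∫_{-π}^{π} f(t)^2 dt = 32*pi**2/3.
Σ b_n^2 = Σ 64/n^2, so Σ 1/n^2 = (32*pi**2/3)/64 = pi**2/6.

pi**2/6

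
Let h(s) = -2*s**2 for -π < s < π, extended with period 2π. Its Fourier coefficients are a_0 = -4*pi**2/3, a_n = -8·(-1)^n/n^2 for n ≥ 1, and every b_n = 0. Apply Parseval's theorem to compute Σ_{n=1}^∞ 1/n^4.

pi**4/90

Parseval: a_0^2/2 + Σ a_n^2 = (1/π) ∫_{-π}^{π} h(s)^2 ds = 8*pi**4/5.
Subtract a_0^2/2 = 8*pi**4/9: Σ a_n^2 = 32*pi**4/45.
Since a_n^2 = 64/n^4, Σ 1/n^4 = pi**4/90.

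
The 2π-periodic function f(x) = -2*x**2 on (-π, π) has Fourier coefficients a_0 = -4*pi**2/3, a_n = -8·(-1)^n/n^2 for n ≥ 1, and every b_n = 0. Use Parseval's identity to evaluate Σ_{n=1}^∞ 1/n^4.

Parseval: a_0^2/2 + Σ a_n^2 = (1/π) ∫_{-π}^{π} f(x)^2 dx = 8*pi**4/5.
Subtract a_0^2/2 = 8*pi**4/9: Σ a_n^2 = 32*pi**4/45.
Since a_n^2 = 64/n^4, Σ 1/n^4 = pi**4/90.

pi**4/90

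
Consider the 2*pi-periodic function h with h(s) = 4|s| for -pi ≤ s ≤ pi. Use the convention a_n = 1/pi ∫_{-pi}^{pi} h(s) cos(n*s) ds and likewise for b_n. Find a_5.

a_5 = 1/pi ∫_{-pi}^{pi} h(s) cos(5*s) ds.
h is even and cos(5*s) is even, so the integrand is even and a_5 = 2/pi ∫_0^{pi} h(s) cos(5*s) ds.
Integrating by parts (boundary term plus one more integral), an antiderivative of (4*s) cos(5*s) is 4*s*sin(5*s)/5 + 4*cos(5*s)/25; evaluating from 0 to pi: ∫_{0}^{pi} (4*s) cos(5*s) ds = (-4/25) - (4/25) = -8/25.
Hence a_5 = (2/pi)·(-8/25) = -16/(25*pi).

-16/(25*pi)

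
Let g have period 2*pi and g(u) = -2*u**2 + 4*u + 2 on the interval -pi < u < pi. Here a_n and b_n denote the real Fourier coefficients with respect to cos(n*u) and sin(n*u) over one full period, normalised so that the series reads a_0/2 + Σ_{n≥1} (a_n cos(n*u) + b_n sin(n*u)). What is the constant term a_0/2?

a_0 = 1/pi ∫_{-pi}^{pi} g(u) du = 1/pi · (4*pi*(3 - pi**2)/3) = 4 - 4*pi**2/3.
So the constant term a_0/2 = 2 - 2*pi**2/3.

2 - 2*pi**2/3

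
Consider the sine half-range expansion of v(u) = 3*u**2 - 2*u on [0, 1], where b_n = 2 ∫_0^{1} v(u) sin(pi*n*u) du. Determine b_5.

2*(-12 + 25*pi**2)/(125*pi**3)

b_5 = 2 ∫_0^{1} (3*u**2 - 2*u) sin(5*pi*u) du.
Integrating by parts twice (tabular method), an antiderivative of (3*u**2 - 2*u) sin(5*pi*u) is -3*u**2*cos(5*pi*u)/(5*pi) + 6*u*sin(5*pi*u)/(25*pi**2) + 2*u*cos(5*pi*u)/(5*pi) - 2*sin(5*pi*u)/(25*pi**2) + 6*cos(5*pi*u)/(125*pi**3); evaluating from 0 to 1: ∫_{0}^{1} (3*u**2 - 2*u) sin(5*pi*u) du = ((-6 + 25*pi**2)/(125*pi**3)) - (6/(125*pi**3)) = (-12 + 25*pi**2)/(125*pi**3).
Hence b_5 = 2·((-12 + 25*pi**2)/(125*pi**3)) = 2*(-12 + 25*pi**2)/(125*pi**3).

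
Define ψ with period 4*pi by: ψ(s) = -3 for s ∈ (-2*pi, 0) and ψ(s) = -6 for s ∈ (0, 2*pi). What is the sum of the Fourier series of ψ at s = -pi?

-3

ψ is continuous at s = -pi with value -3, so the series converges to -3 there.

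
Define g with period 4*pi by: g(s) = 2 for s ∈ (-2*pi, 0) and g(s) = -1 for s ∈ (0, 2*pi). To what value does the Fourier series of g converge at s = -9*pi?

2

s = -9*pi differs from s = -pi by -2 full period(s), and the series is 4*pi-periodic.
g is continuous at s = -pi with value 2, so the series converges to 2 there.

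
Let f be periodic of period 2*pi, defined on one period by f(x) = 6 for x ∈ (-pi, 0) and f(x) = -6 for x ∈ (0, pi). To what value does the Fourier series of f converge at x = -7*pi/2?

x = -7*pi/2 differs from x = pi/2 by -2 full period(s), and the series is 2*pi-periodic.
f is continuous at x = pi/2 with value -6, so the series converges to -6 there.

-6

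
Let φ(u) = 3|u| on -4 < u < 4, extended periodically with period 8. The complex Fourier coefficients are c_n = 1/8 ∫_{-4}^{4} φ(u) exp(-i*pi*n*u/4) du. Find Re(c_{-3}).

-8/(3*pi**2)

Since φ is real-valued, Re(c_{-3}) = 1/8 ∫_{-4}^{4} φ(u) cos(-3*pi*u/4) du = a_{3}/2.
φ is even and cos(-3*pi*u/4) is even, so the integrand is even: ∫_{-4}^{4} φ(u) cos(-3*pi*u/4) du = 2∫_0^{4} φ(u) cos(-3*pi*u/4) du.
Integrating by parts (boundary term plus one more integral), an antiderivative of (3*u) cos(-3*pi*u/4) is 4*u*sin(3*pi*u/4)/pi + 16*cos(3*pi*u/4)/(3*pi**2); evaluating from 0 to 4: ∫_{0}^{4} (3*u) cos(-3*pi*u/4) du = (-16/(3*pi**2)) - (16/(3*pi**2)) = -32/(3*pi**2).
So ∫_{-4}^{4} φ(u) cos(-3*pi*u/4) du = -64/(3*pi**2).
Hence Re(c_{-3}) = (1/8)·(-64/(3*pi**2)) = -8/(3*pi**2).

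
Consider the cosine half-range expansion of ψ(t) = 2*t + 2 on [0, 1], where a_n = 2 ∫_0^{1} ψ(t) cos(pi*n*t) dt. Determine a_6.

a_6 = 2 ∫_0^{1} (2*t + 2) cos(6*pi*t) dt.
Integrating by parts (boundary term plus one more integral), an antiderivative of (2*t + 2) cos(6*pi*t) is t*sin(6*pi*t)/(3*pi) + sin(6*pi*t)/(3*pi) + cos(6*pi*t)/(18*pi**2); evaluating from 0 to 1: ∫_{0}^{1} (2*t + 2) cos(6*pi*t) dt = (1/(18*pi**2)) - (1/(18*pi**2)) = 0.
Hence a_6 = 2·(0) = 0.

0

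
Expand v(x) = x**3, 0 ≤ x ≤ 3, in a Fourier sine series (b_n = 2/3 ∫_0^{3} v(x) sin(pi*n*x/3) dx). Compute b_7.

54*(-6 + 49*pi**2)/(343*pi**3)

b_7 = 2/3 ∫_0^{3} (x**3) sin(7*pi*x/3) dx.
Integrating by parts three times (tabular method), an antiderivative of (x**3) sin(7*pi*x/3) is -3*x**3*cos(7*pi*x/3)/(7*pi) + 27*x**2*sin(7*pi*x/3)/(49*pi**2) + 162*x*cos(7*pi*x/3)/(343*pi**3) - 486*sin(7*pi*x/3)/(2401*pi**4); evaluating from 0 to 3: ∫_{0}^{3} (x**3) sin(7*pi*x/3) dx = (81*(-6 + 49*pi**2)/(343*pi**3)) - (0) = 81*(-6 + 49*pi**2)/(343*pi**3).
Hence b_7 = (2/3)·(81*(-6 + 49*pi**2)/(343*pi**3)) = 54*(-6 + 49*pi**2)/(343*pi**3).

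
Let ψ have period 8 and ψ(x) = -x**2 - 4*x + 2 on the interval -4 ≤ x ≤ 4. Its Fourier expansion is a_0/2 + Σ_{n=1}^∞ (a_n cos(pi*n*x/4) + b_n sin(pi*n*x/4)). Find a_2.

a_2 = 1/4 ∫_{-4}^{4} ψ(x) cos(pi*x/2) dx.
Integrating by parts twice (tabular method), an antiderivative of (-x**2 - 4*x + 2) cos(pi*x/2) is -2*x**2*sin(pi*x/2)/pi - 8*x*sin(pi*x/2)/pi - 8*x*cos(pi*x/2)/pi**2 + 16*sin(pi*x/2)/pi**3 + 4*sin(pi*x/2)/pi - 16*cos(pi*x/2)/pi**2; evaluating from -4 to 4: ∫_{-4}^{4} (-x**2 - 4*x + 2) cos(pi*x/2) dx = (-48/pi**2) - (16/pi**2) = -64/pi**2.
Hence a_2 = (1/4)·(-64/pi**2) = -16/pi**2.

-16/pi**2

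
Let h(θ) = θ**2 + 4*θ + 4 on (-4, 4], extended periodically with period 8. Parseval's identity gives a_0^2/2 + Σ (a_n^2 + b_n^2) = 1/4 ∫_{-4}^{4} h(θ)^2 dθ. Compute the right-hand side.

1952/5

1/4 ∫_{-4}^{4} h(θ)^2 dθ = 1/4 · (7808/5) = 1952/5.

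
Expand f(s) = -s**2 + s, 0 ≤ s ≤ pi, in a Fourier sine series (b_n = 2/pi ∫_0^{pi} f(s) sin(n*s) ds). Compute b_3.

b_3 = 2/pi ∫_0^{pi} (-s**2 + s) sin(3*s) ds.
Integrating by parts twice (tabular method), an antiderivative of (-s**2 + s) sin(3*s) is s**2*cos(3*s)/3 - 2*s*sin(3*s)/9 - s*cos(3*s)/3 + sin(3*s)/9 - 2*cos(3*s)/27; evaluating from 0 to pi: ∫_{0}^{pi} (-s**2 + s) sin(3*s) ds = (-pi**2/3 + 2/27 + pi/3) - (-2/27) = -pi**2/3 + 4/27 + pi/3.
Hence b_3 = (2/pi)·(-pi**2/3 + 4/27 + pi/3) = 2*(-9*pi**2 + 4 + 9*pi)/(27*pi).

2*(-9*pi**2 + 4 + 9*pi)/(27*pi)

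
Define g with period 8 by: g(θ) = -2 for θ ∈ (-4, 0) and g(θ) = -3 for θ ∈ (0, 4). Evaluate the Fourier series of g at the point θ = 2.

g is continuous at θ = 2 with value -3, so the series converges to -3 there.

-3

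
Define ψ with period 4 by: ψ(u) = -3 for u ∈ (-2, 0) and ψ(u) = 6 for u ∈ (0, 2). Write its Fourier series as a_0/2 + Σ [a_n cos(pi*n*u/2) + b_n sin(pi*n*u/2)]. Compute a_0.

a_0 = 1/2 ∫_{-2}^{2} ψ(u) du = 1/2 · (6) = 3.

3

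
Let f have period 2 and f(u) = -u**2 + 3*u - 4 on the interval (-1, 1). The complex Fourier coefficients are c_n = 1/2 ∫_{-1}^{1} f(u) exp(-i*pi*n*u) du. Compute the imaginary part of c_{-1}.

3/pi

Since f is real-valued, Im(c_{-1}) = -1/2 ∫_{-1}^{1} f(u) sin(-pi*u) du = b_{1}/2.
Integrating by parts twice (tabular method), an antiderivative of (-u**2 + 3*u - 4) sin(-pi*u) is -u**2*cos(pi*u)/pi + 2*u*sin(pi*u)/pi**2 + 3*u*cos(pi*u)/pi - 3*sin(pi*u)/pi**2 - 4*cos(pi*u)/pi + 2*cos(pi*u)/pi**3; evaluating from -1 to 1: ∫_{-1}^{1} (-u**2 + 3*u - 4) sin(-pi*u) du = (-2/pi**3 + 2/pi) - (-2/pi**3 + 8/pi) = -6/pi.
Hence Im(c_{-1}) = (-1/2)·(-6/pi) = 3/pi.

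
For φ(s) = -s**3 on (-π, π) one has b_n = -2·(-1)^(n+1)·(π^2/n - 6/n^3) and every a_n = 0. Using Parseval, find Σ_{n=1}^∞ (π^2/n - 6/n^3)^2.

pi**6/14

Parseval: Σ b_n^2 = (1/π) ∫_{-π}^{π} φ(s)^2 ds = 2*pi**6/7.
b_n^2 = 4·(π^2/n - 6/n^3)^2, so the sum equals (2*pi**6/7)/4 = pi**6/14.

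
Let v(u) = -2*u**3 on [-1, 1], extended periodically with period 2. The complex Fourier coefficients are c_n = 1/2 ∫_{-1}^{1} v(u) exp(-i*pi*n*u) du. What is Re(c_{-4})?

Since v is real-valued, Re(c_{-4}) = 1/2 ∫_{-1}^{1} v(u) cos(-4*pi*u) du = a_{4}/2.
(v is odd, so the integrand is odd over a symmetric interval and the integral vanishes.)

0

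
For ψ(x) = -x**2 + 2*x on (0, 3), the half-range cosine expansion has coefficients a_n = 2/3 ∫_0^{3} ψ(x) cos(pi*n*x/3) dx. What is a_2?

a_2 = 2/3 ∫_0^{3} (-x**2 + 2*x) cos(2*pi*x/3) dx.
Integrating by parts twice (tabular method), an antiderivative of (-x**2 + 2*x) cos(2*pi*x/3) is -3*x**2*sin(2*pi*x/3)/(2*pi) + 3*x*sin(2*pi*x/3)/pi - 9*x*cos(2*pi*x/3)/(2*pi**2) + 27*sin(2*pi*x/3)/(4*pi**3) + 9*cos(2*pi*x/3)/(2*pi**2); evaluating from 0 to 3: ∫_{0}^{3} (-x**2 + 2*x) cos(2*pi*x/3) dx = (-9/pi**2) - (9/(2*pi**2)) = -27/(2*pi**2).
Hence a_2 = (2/3)·(-27/(2*pi**2)) = -9/pi**2.

-9/pi**2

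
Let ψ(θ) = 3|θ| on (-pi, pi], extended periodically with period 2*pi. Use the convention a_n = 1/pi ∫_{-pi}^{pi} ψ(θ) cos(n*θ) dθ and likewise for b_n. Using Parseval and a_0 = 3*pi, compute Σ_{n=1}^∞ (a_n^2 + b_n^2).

Parseval: a_0^2/2 + Σ_{n≥1} (a_n^2+b_n^2) = 1/pi ∫_{-pi}^{pi} ψ(θ)^2 dθ = 6*pi**2.
Subtract a_0^2/2 = 9*pi**2/2: Σ (a_n^2+b_n^2) = 3*pi**2/2.

3*pi**2/2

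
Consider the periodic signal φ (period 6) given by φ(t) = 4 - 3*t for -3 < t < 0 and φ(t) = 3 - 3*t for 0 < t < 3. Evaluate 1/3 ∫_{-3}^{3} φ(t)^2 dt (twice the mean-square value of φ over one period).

88

1/3 ∫_{-3}^{3} φ(t)^2 dt = 1/3 · (264) = 88.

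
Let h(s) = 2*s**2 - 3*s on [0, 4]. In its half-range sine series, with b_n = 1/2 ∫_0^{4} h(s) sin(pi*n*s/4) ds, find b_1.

-256/pi**3 + 40/pi

b_1 = 1/2 ∫_0^{4} (2*s**2 - 3*s) sin(pi*s/4) ds.
Integrating by parts twice (tabular method), an antiderivative of (2*s**2 - 3*s) sin(pi*s/4) is -8*s**2*cos(pi*s/4)/pi + 64*s*sin(pi*s/4)/pi**2 + 12*s*cos(pi*s/4)/pi - 48*sin(pi*s/4)/pi**2 + 256*cos(pi*s/4)/pi**3; evaluating from 0 to 4: ∫_{0}^{4} (2*s**2 - 3*s) sin(pi*s/4) ds = (-256/pi**3 + 80/pi) - (256/pi**3) = -512/pi**3 + 80/pi.
Hence b_1 = (1/2)·(-512/pi**3 + 80/pi) = -256/pi**3 + 40/pi.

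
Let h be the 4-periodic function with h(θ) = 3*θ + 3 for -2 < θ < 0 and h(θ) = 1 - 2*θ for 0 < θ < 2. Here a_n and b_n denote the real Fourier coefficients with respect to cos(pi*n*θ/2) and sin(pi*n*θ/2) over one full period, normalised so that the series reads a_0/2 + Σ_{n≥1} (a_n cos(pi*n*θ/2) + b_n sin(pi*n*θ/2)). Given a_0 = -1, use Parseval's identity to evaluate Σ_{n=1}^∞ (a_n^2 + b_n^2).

Parseval: a_0^2/2 + Σ_{n≥1} (a_n^2+b_n^2) = 1/2 ∫_{-2}^{2} h(θ)^2 dθ = 16/3.
Subtract a_0^2/2 = 1/2: Σ (a_n^2+b_n^2) = 29/6.

29/6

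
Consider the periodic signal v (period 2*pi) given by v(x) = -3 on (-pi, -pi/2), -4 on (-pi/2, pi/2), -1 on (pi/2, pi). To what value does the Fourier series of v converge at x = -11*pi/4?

-3

x = -11*pi/4 differs from x = -3*pi/4 by -1 full period(s), and the series is 2*pi-periodic.
v is continuous at x = -3*pi/4 with value -3, so the series converges to -3 there.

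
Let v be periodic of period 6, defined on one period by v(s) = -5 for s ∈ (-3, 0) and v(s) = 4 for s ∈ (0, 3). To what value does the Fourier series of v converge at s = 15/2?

4

s = 15/2 differs from s = 3/2 by 1 full period(s), and the series is 6-periodic.
v is continuous at s = 3/2 with value 4, so the series converges to 4 there.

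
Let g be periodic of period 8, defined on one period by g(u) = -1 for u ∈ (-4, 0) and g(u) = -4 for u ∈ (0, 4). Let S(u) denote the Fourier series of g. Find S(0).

-5/2

At u = 0 the one-sided limits are g(0^-) = -1 and g(0^+) = -4.
By Dirichlet's theorem the series converges to their average, [(-1) + (-4)]/2 = -5/2.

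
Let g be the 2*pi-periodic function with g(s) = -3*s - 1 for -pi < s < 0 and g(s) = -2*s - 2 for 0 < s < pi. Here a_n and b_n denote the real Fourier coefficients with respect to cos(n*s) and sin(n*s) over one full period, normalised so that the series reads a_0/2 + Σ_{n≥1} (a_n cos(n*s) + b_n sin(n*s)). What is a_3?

a_3 = 1/pi ∫_{-pi}^{pi} g(s) cos(3*s) ds.
Split the integral at the breakpoints.
Integrating by parts (boundary term plus one more integral), an antiderivative of (-3*s - 1) cos(3*s) is -s*sin(3*s) - sin(3*s)/3 - cos(3*s)/3; evaluating from -pi to 0: ∫_{-pi}^{0} (-3*s - 1) cos(3*s) ds = (-1/3) - (1/3) = -2/3.
Integrating by parts (boundary term plus one more integral), an antiderivative of (-2*s - 2) cos(3*s) is -2*s*sin(3*s)/3 - 2*sin(3*s)/3 - 2*cos(3*s)/9; evaluating from 0 to pi: ∫_{0}^{pi} (-2*s - 2) cos(3*s) ds = (2/9) - (-2/9) = 4/9.
Summing the pieces and multiplying by (1/pi) gives a_3 = -2/(9*pi).

-2/(9*pi)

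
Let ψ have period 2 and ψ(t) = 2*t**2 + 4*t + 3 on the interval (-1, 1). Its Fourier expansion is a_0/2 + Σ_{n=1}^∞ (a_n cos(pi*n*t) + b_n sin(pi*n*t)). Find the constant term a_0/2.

a_0 = ∫_{-1}^{1} ψ(t) dt = 22/3.
So the constant term a_0/2 = 11/3.

11/3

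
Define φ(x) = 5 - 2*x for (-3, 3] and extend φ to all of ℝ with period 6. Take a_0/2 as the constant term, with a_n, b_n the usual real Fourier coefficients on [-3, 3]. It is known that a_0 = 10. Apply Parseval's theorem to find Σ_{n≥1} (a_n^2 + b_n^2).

24

Parseval: a_0^2/2 + Σ_{n≥1} (a_n^2+b_n^2) = 1/3 ∫_{-3}^{3} φ(x)^2 dx = 74.
Subtract a_0^2/2 = 50: Σ (a_n^2+b_n^2) = 24.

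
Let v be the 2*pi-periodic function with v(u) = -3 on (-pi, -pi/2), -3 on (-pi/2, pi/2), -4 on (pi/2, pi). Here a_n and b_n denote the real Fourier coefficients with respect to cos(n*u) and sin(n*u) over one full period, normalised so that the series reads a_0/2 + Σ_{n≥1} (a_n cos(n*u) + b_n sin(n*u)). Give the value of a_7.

a_7 = 1/pi ∫_{-pi}^{pi} v(u) cos(7*u) du.
Split the integral at the breakpoints.
Directly, an antiderivative of (-3) cos(7*u) is -3*sin(7*u)/7; evaluating from -pi to -pi/2: ∫_{-pi}^{-pi/2} (-3) cos(7*u) du = (-3/7) - (0) = -3/7.
Directly, an antiderivative of (-3) cos(7*u) is -3*sin(7*u)/7; evaluating from -pi/2 to pi/2: ∫_{-pi/2}^{pi/2} (-3) cos(7*u) du = (3/7) - (-3/7) = 6/7.
Directly, an antiderivative of (-4) cos(7*u) is -4*sin(7*u)/7; evaluating from pi/2 to pi: ∫_{pi/2}^{pi} (-4) cos(7*u) du = (0) - (4/7) = -4/7.
Summing the pieces and multiplying by (1/pi) gives a_7 = -1/(7*pi).

-1/(7*pi)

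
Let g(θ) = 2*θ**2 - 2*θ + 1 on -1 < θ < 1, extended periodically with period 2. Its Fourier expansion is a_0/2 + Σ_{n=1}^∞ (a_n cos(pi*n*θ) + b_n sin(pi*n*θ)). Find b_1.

b_1 = ∫_{-1}^{1} g(θ) sin(pi*θ) dθ.
Integrating by parts twice (tabular method), an antiderivative of (2*θ**2 - 2*θ + 1) sin(pi*θ) is -2*θ**2*cos(pi*θ)/pi + 4*θ*sin(pi*θ)/pi**2 + 2*θ*cos(pi*θ)/pi - 2*sin(pi*θ)/pi**2 - cos(pi*θ)/pi + 4*cos(pi*θ)/pi**3; evaluating from -1 to 1: ∫_{-1}^{1} (2*θ**2 - 2*θ + 1) sin(pi*θ) dθ = ((-4 + pi**2)/pi**3) - (-4/pi**3 + 5/pi) = -4/pi.
Hence b_1 = -4/pi.

-4/pi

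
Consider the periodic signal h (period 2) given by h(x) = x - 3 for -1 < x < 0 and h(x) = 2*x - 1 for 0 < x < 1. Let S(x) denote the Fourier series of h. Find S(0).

At x = 0 the one-sided limits are h(0^-) = -3 and h(0^+) = -1.
By Dirichlet's theorem the series converges to their average, [(-3) + (-1)]/2 = -2.

-2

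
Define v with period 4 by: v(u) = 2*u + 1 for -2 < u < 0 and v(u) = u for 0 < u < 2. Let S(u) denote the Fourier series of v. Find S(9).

u = 9 differs from u = 1 by 2 full period(s), and the series is 4-periodic.
v is continuous at u = 1 with value 1, so the series converges to 1 there.

1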